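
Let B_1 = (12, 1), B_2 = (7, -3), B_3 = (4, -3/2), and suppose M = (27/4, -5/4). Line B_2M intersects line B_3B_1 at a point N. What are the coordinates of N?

Barycentric coordinates of M with respect to B_1B_2B_3: (1/4, 1/4, 1/2).
On side B_3B_1 the B_2-coordinate is zero; dropping M's B_2-weight 1/4 and renormalizing the remaining 1/2 : 1/4 gives weights 2/3, 1/3 on B_3, B_1.
N = (2/3)·(4, -3/2) + (1/3)·(12, 1) = (20/3, -2/3).

(20/3, -2/3)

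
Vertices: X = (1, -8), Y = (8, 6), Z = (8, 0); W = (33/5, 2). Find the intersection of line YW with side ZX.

Barycentric coordinates of W with respect to XYZ: (1/5, 3/5, 1/5).
On side ZX the Y-coordinate is zero; dropping W's Y-weight 3/5 and renormalizing the remaining 1/5 : 1/5 gives weights 1/2, 1/2 on Z, X.
V = (1/2)·(8, 0) + (1/2)·(1, -8) = (9/2, -4).

(9/2, -4)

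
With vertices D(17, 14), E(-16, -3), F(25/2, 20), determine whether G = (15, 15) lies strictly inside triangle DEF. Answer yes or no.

yes

Barycentric coordinates of G: (400/549, 5/183, 134/549).
The three coordinates are positive, positive, positive; a point is interior exactly when all three are positive.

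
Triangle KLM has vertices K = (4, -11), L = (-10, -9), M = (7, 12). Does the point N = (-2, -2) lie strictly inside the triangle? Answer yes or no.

yes

Barycentric coordinates of N: (49/328, 165/328, 57/164).
The three coordinates are positive, positive, positive; a point is interior exactly when all three are positive.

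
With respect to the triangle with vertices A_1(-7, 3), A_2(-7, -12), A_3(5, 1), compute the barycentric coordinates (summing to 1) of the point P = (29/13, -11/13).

Signed area of the reference triangle: [A_1A_2A_3] = ½·((-7)·(-12−1) + (-7)·(1−3) + 5·(3−(-12))) = ½·(91 + 14 + 75) = 90.
[PA_2A_3] = ½·((29/13)·(-12−1) + (-7)·(1−(-11/13)) + 5·(-11/13−(-12))) = ½·(-29 − 168/13 + 725/13) = 90/13, so the A_1-coordinate is (90/13)/90 = 1/13.
[A_1PA_3] = ½·((-7)·(-11/13−1) + (29/13)·(1−3) + 5·(3−(-11/13))) = ½·(168/13 − 58/13 + 250/13) = 180/13, so the A_2-coordinate is 2/13.
[A_1A_2P] = ½·((-7)·(-12−(-11/13)) + (-7)·(-11/13−3) + (29/13)·(3−(-12))) = ½·(1015/13 + 350/13 + 435/13) = 900/13, so the A_3-coordinate is 10/13.
Check: 1/13 + 2/13 + 10/13 = 1.

(1/13, 2/13, 10/13)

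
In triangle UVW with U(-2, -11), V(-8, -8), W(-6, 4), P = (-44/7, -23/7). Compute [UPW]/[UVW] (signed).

3/7

[UVW] = ½·((-2)·(-8−4) + (-8)·(4−(-11)) + (-6)·(-11−(-8))) = ½·(24 − 120 + 18) = -39.
[UPW] = ½·((-2)·(-23/7−4) + (-44/7)·(4−(-11)) + (-6)·(-11−(-23/7))) = ½·(102/7 − 660/7 + 324/7) = -117/7, so the ratio is (-117/7)/(-39) = 3/7.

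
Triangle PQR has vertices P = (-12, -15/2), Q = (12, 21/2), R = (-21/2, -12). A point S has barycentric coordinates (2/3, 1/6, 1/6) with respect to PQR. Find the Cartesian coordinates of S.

(-31/4, -21/4)

S = (2/3)·P + (1/6)·Q + (1/6)·R.
x-coordinate: (2/3)·(-12) + (1/6)·12 + (1/6)·(-21/2) = -31/4.
y-coordinate: (2/3)·(-15/2) + (1/6)·(21/2) + (1/6)·(-12) = -21/4.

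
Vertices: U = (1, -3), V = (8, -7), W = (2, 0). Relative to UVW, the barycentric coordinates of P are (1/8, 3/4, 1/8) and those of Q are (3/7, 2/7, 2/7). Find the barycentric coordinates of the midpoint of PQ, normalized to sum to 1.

(31/112, 29/56, 23/112)

Since both coordinate triples sum to 1, the midpoint's barycentrics are the componentwise average.
(1/8+3/7)/2 = 31/112; similarly 29/56 and 23/112.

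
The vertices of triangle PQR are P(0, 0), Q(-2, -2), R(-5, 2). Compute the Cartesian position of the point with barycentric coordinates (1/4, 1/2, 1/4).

(-9/4, -1/2)

S = (1/4)·P + (1/2)·Q + (1/4)·R.
x-coordinate: (1/4)·0 + (1/2)·(-2) + (1/4)·(-5) = -9/4.
y-coordinate: (1/4)·0 + (1/2)·(-2) + (1/4)·2 = -1/2.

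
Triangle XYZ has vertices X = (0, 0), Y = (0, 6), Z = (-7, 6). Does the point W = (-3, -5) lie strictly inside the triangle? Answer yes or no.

no

Barycentric coordinates of W: (11/6, -53/42, 3/7).
The three coordinates are positive, negative, positive; a point is interior exactly when all three are positive.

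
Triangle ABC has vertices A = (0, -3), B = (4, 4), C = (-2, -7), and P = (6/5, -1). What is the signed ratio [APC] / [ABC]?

2/5

[ABC] = ½·(0·(4−(-7)) + 4·(-7−(-3)) + (-2)·(-3−4)) = ½·(0 − 16 + 14) = -1.
[APC] = ½·(0·(-1−(-7)) + (6/5)·(-7−(-3)) + (-2)·(-3−(-1))) = ½·(0 − 24/5 + 4) = -2/5, so the ratio is (-2/5)/(-1) = 2/5.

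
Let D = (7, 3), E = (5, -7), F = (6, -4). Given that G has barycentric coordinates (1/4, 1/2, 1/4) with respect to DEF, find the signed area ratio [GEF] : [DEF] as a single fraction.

The signed ratio [GEF]/[DEF] equals the barycentric coordinate of G at vertex D, which is 1/4.

1/4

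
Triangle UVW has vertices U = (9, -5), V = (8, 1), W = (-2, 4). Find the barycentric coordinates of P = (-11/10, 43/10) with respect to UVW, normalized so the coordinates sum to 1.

Signed area of the reference triangle: [UVW] = ½·(9·(1−4) + 8·(4−(-5)) + (-2)·(-5−1)) = ½·(-27 + 72 + 12) = 57/2.
[PVW] = ½·((-11/10)·(1−4) + 8·(4−(43/10)) + (-2)·(43/10−1)) = ½·(33/10 − 12/5 − 33/5) = -57/20, so the U-coordinate is (-57/20)/(57/2) = -1/10.
[UPW] = ½·(9·(43/10−4) + (-11/10)·(4−(-5)) + (-2)·(-5−(43/10))) = ½·(27/10 − 99/10 + 93/5) = 57/10, so the V-coordinate is 1/5.
[UVP] = ½·(9·(1−(43/10)) + 8·(43/10−(-5)) + (-11/10)·(-5−1)) = ½·(-297/10 + 372/5 + 33/5) = 513/20, so the W-coordinate is 9/10.
Check: -1/10 + 1/5 + 9/10 = 1.

(-1/10, 1/5, 9/10)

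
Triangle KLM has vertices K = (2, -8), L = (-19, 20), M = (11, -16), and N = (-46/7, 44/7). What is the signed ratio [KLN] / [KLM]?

5/7

[KLM] = ½·(2·(20−(-16)) + (-19)·(-16−(-8)) + 11·(-8−20)) = ½·(72 + 152 − 308) = -42.
[KLN] = ½·(2·(20−(44/7)) + (-19)·(44/7−(-8)) + (-46/7)·(-8−20)) = ½·(192/7 − 1900/7 + 184) = -30, so the ratio is (-30)/(-42) = 5/7.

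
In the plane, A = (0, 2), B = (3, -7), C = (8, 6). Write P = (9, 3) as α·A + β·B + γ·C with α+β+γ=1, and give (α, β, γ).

(-1/3, 1/3, 1)

Signed area of the reference triangle: [ABC] = ½·(0·(-7−6) + 3·(6−2) + 8·(2−(-7))) = ½·(0 + 12 + 72) = 42.
[PBC] = ½·(9·(-7−6) + 3·(6−3) + 8·(3−(-7))) = ½·(-117 + 9 + 80) = -14, so the A-coordinate is (-14)/42 = -1/3.
[APC] = ½·(0·(3−6) + 9·(6−2) + 8·(2−3)) = ½·(0 + 36 − 8) = 14, so the B-coordinate is 1/3.
[ABP] = ½·(0·(-7−3) + 3·(3−2) + 9·(2−(-7))) = ½·(0 + 3 + 81) = 42, so the C-coordinate is 1.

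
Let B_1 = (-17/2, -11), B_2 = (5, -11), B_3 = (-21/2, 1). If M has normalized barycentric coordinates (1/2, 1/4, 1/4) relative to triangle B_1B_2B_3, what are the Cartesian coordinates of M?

M = (1/2)·B_1 + (1/4)·B_2 + (1/4)·B_3.
x-coordinate: (1/2)·(-17/2) + (1/4)·5 + (1/4)·(-21/2) = -45/8.
y-coordinate: (1/2)·(-11) + (1/4)·(-11) + (1/4)·1 = -8.

(-45/8, -8)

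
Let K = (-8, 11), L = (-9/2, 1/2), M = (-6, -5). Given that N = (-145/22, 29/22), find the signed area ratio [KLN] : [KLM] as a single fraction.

6/11

[KLM] = ½·((-8)·(1/2−(-5)) + (-9/2)·(-5−11) + (-6)·(11−(1/2))) = ½·(-44 + 72 − 63) = -35/2.
[KLN] = ½·((-8)·(1/2−(29/22)) + (-9/2)·(29/22−11) + (-145/22)·(11−(1/2))) = ½·(72/11 + 1917/44 − 3045/44) = -105/11, so the ratio is (-105/11)/(-35/2) = 6/11.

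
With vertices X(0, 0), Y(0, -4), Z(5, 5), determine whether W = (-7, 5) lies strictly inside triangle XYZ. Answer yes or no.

Barycentric coordinates of W: (27/5, -3, -7/5).
The three coordinates are positive, negative, negative; a point is interior exactly when all three are positive.

no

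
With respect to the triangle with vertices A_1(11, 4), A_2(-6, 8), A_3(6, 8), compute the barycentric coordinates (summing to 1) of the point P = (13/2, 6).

(1/2, 1/6, 1/3)

Signed area of the reference triangle: [A_1A_2A_3] = ½·(11·(8−8) + (-6)·(8−4) + 6·(4−8)) = ½·(0 − 24 − 24) = -24.
[PA_2A_3] = ½·((13/2)·(8−8) + (-6)·(8−6) + 6·(6−8)) = ½·(0 − 12 − 12) = -12, so the A_1-coordinate is (-12)/(-24) = 1/2.
[A_1PA_3] = ½·(11·(6−8) + (13/2)·(8−4) + 6·(4−6)) = ½·(-22 + 26 − 12) = -4, so the A_2-coordinate is 1/6.
[A_1A_2P] = ½·(11·(8−6) + (-6)·(6−4) + (13/2)·(4−8)) = ½·(22 − 12 − 26) = -8, so the A_3-coordinate is 1/3.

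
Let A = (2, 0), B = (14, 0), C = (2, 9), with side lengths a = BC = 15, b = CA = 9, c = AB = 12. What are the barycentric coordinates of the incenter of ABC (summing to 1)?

The incenter has barycentric coordinates proportional to the opposite side lengths: (15 : 9 : 12).
Normalizing by 15+9+12 = 36 gives (5/12, 1/4, 1/3).

(5/12, 1/4, 1/3)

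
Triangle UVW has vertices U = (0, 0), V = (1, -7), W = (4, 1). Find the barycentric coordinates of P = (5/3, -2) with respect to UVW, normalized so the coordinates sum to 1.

(1/3, 1/3, 1/3)

Signed area of the reference triangle: [UVW] = ½·(0·(-7−1) + 1·(1−0) + 4·(0−(-7))) = ½·(0 + 1 + 28) = 29/2.
[PVW] = ½·((5/3)·(-7−1) + 1·(1−(-2)) + 4·(-2−(-7))) = ½·(-40/3 + 3 + 20) = 29/6, so the U-coordinate is (29/6)/(29/2) = 1/3.
[UPW] = ½·(0·(-2−1) + (5/3)·(1−0) + 4·(0−(-2))) = ½·(0 + 5/3 + 8) = 29/6, so the V-coordinate is 1/3.
[UVP] = ½·(0·(-7−(-2)) + 1·(-2−0) + (5/3)·(0−(-7))) = ½·(0 − 2 + 35/3) = 29/6, so the W-coordinate is 1/3.
Check: 1/3 + 1/3 + 1/3 = 1.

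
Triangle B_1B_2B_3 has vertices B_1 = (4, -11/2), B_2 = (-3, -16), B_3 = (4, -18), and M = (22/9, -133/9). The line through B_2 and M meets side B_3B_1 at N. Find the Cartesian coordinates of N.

(4, -101/7)

Barycentric coordinates of M with respect to B_1B_2B_3: (2/9, 2/9, 5/9).
On side B_3B_1 the B_2-coordinate is zero; dropping M's B_2-weight 2/9 and renormalizing the remaining 5/9 : 2/9 gives weights 5/7, 2/7 on B_3, B_1.
N = (5/7)·(4, -18) + (2/7)·(4, -11/2) = (4, -101/7).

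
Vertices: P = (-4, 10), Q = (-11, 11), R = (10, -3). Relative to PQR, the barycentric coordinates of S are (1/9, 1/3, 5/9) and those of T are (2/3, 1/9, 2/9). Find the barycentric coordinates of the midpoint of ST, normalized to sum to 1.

Since both coordinate triples sum to 1, the midpoint's barycentrics are the componentwise average.
(1/9+2/3)/2 = 7/18; similarly 2/9 and 7/18.

(7/18, 2/9, 7/18)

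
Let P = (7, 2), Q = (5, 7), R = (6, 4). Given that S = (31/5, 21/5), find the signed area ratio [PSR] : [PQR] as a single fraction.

3/5

[PQR] = ½·(7·(7−4) + 5·(4−2) + 6·(2−7)) = ½·(21 + 10 − 30) = 1/2.
[PSR] = ½·(7·(21/5−4) + (31/5)·(4−2) + 6·(2−(21/5))) = ½·(7/5 + 62/5 − 66/5) = 3/10, so the ratio is (3/10)/(1/2) = 3/5.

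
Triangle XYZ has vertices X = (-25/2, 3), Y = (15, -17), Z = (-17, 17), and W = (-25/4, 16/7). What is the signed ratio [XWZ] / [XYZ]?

[XYZ] = ½·((-25/2)·(-17−17) + 15·(17−3) + (-17)·(3−(-17))) = ½·(425 + 210 − 340) = 295/2.
[XWZ] = ½·((-25/2)·(16/7−17) + (-25/4)·(17−3) + (-17)·(3−(16/7))) = ½·(2575/14 − 175/2 − 85/7) = 295/7, so the ratio is (295/7)/(295/2) = 2/7.

2/7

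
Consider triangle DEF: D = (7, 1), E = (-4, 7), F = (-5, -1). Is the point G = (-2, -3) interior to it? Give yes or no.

Barycentric coordinates of G: (13/47, -15/47, 49/47).
The three coordinates are positive, negative, positive; a point is interior exactly when all three are positive.

no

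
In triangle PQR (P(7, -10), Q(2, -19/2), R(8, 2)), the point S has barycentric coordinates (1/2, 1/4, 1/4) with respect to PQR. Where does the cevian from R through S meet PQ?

Line RS meets PQ where the R-coordinate vanishes; zeroing S's R-weight and renormalizing leaves P, Q-weights 1/2 : 1/4 → (2/3, 1/3).
So T = (2/3)·P + (1/3)·Q = (16/3, -59/6).

(16/3, -59/6)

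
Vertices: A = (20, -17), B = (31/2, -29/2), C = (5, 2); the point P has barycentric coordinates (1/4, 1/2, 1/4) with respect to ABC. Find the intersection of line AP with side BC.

Line AP meets BC where the A-coordinate vanishes; zeroing P's A-weight and renormalizing leaves B, C-weights 1/2 : 1/4 → (2/3, 1/3).
So Q = (2/3)·B + (1/3)·C = (12, -9).

(12, -9)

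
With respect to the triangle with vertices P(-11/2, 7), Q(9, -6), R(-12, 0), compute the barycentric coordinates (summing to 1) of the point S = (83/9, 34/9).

(10/9, 2/3, -7/9)

Signed area of the reference triangle: [PQR] = ½·((-11/2)·(-6−0) + 9·(0−7) + (-12)·(7−(-6))) = ½·(33 − 63 − 156) = -93.
[SQR] = ½·((83/9)·(-6−0) + 9·(0−(34/9)) + (-12)·(34/9−(-6))) = ½·(-166/3 − 34 − 352/3) = -310/3, so the P-coordinate is (-310/3)/(-93) = 10/9.
[PSR] = ½·((-11/2)·(34/9−0) + (83/9)·(0−7) + (-12)·(7−(34/9))) = ½·(-187/9 − 581/9 − 116/3) = -62, so the Q-coordinate is 2/3.
[PQS] = ½·((-11/2)·(-6−(34/9)) + 9·(34/9−7) + (83/9)·(7−(-6))) = ½·(484/9 − 29 + 1079/9) = 217/3, so the R-coordinate is -7/9.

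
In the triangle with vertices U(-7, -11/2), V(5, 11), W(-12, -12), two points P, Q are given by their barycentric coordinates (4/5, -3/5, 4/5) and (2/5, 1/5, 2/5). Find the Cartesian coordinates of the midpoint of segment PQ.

Barycentric coordinates of the midpoint are the average: (3/5, -1/5, 3/5).
Converting: (3/5)·U + (-1/5)·V + (3/5)·W = (-62/5, -127/10).

(-62/5, -127/10)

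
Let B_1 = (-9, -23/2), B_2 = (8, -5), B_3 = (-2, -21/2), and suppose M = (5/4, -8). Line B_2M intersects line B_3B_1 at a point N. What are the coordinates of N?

Barycentric coordinates of M with respect to B_1B_2B_3: (1/4, 1/2, 1/4).
On side B_3B_1 the B_2-coordinate is zero; dropping M's B_2-weight 1/2 and renormalizing the remaining 1/4 : 1/4 gives weights 1/2, 1/2 on B_3, B_1.
N = (1/2)·(-2, -21/2) + (1/2)·(-9, -23/2) = (-11/2, -11).

(-11/2, -11)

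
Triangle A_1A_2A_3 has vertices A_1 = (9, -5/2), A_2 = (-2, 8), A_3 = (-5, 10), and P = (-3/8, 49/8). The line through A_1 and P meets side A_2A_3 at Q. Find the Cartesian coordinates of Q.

(-7/2, 9)

Barycentric coordinates of P with respect to A_1A_2A_3: (1/4, 3/8, 3/8).
On side A_2A_3 the A_1-coordinate is zero; dropping P's A_1-weight 1/4 and renormalizing the remaining 3/8 : 3/8 gives weights 1/2, 1/2 on A_2, A_3.
Q = (1/2)·(-2, 8) + (1/2)·(-5, 10) = (-7/2, 9).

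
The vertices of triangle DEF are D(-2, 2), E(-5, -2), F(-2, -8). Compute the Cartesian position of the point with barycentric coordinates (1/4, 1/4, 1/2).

G = (1/4)·D + (1/4)·E + (1/2)·F.
x-coordinate: (1/4)·(-2) + (1/4)·(-5) + (1/2)·(-2) = -11/4.
y-coordinate: (1/4)·2 + (1/4)·(-2) + (1/2)·(-8) = -4.

(-11/4, -4)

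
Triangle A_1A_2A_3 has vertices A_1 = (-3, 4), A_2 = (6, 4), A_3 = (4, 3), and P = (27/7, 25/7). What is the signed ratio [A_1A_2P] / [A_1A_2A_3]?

[A_1A_2A_3] = ½·((-3)·(4−3) + 6·(3−4) + 4·(4−4)) = ½·(-3 − 6 + 0) = -9/2.
[A_1A_2P] = ½·((-3)·(4−(25/7)) + 6·(25/7−4) + (27/7)·(4−4)) = ½·(-9/7 − 18/7 + 0) = -27/14, so the ratio is (-27/14)/(-9/2) = 3/7.

3/7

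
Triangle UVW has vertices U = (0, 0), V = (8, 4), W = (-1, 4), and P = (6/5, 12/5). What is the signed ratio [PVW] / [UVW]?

2/5

[UVW] = ½·(0·(4−4) + 8·(4−0) + (-1)·(0−4)) = ½·(0 + 32 + 4) = 18.
[PVW] = ½·((6/5)·(4−4) + 8·(4−(12/5)) + (-1)·(12/5−4)) = ½·(0 + 64/5 + 8/5) = 36/5, so the ratio is (36/5)/18 = 2/5.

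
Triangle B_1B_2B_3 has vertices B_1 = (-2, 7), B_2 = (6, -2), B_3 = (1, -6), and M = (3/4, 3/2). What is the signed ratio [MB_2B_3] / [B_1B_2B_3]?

1/2

[B_1B_2B_3] = ½·((-2)·(-2−(-6)) + 6·(-6−7) + 1·(7−(-2))) = ½·(-8 − 78 + 9) = -77/2.
[MB_2B_3] = ½·((3/4)·(-2−(-6)) + 6·(-6−(3/2)) + 1·(3/2−(-2))) = ½·(3 − 45 + 7/2) = -77/4, so the ratio is (-77/4)/(-77/2) = 1/2.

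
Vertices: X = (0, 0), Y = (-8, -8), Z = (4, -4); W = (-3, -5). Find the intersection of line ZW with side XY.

(-16/3, -16/3)

Barycentric coordinates of W with respect to XYZ: (1/4, 1/2, 1/4).
On side XY the Z-coordinate is zero; dropping W's Z-weight 1/4 and renormalizing the remaining 1/4 : 1/2 gives weights 1/3, 2/3 on X, Y.
V = (1/3)·(0, 0) + (2/3)·(-8, -8) = (-16/3, -16/3).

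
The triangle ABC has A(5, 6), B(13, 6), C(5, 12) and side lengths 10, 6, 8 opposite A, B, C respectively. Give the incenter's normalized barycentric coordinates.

(5/12, 1/4, 1/3)

The incenter has barycentric coordinates proportional to the opposite side lengths: (10 : 6 : 8).
Normalizing by 10+6+8 = 24 gives (5/12, 1/4, 1/3).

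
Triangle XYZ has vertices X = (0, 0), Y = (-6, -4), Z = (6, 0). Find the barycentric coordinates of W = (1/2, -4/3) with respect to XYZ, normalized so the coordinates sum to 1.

Signed area of the reference triangle: [XYZ] = ½·(0·(-4−0) + (-6)·(0−0) + 6·(0−(-4))) = ½·(0 + 0 + 24) = 12.
[WYZ] = ½·((1/2)·(-4−0) + (-6)·(0−(-4/3)) + 6·(-4/3−(-4))) = ½·(-2 − 8 + 16) = 3, so the X-coordinate is 3/12 = 1/4.
[XWZ] = ½·(0·(-4/3−0) + (1/2)·(0−0) + 6·(0−(-4/3))) = ½·(0 + 0 + 8) = 4, so the Y-coordinate is 1/3.
[XYW] = ½·(0·(-4−(-4/3)) + (-6)·(-4/3−0) + (1/2)·(0−(-4))) = ½·(0 + 8 + 2) = 5, so the Z-coordinate is 5/12.

(1/4, 1/3, 5/12)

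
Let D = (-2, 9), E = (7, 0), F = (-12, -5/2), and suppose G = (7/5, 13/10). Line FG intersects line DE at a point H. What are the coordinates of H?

Barycentric coordinates of G with respect to DEF: (1/5, 3/5, 1/5).
On side DE the F-coordinate is zero; dropping G's F-weight 1/5 and renormalizing the remaining 1/5 : 3/5 gives weights 1/4, 3/4 on D, E.
H = (1/4)·(-2, 9) + (3/4)·(7, 0) = (19/4, 9/4).

(19/4, 9/4)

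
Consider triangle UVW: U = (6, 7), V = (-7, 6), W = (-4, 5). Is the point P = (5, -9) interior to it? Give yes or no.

Barycentric coordinates of P: (-33/16, -79/8, 207/16).
The three coordinates are negative, negative, positive; a point is interior exactly when all three are positive.

no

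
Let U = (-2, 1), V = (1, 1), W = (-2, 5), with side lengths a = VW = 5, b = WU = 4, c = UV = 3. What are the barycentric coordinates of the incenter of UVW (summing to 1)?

The incenter has barycentric coordinates proportional to the opposite side lengths: (5 : 4 : 3).
Normalizing by 5+4+3 = 12 gives (5/12, 1/3, 1/4).

(5/12, 1/3, 1/4)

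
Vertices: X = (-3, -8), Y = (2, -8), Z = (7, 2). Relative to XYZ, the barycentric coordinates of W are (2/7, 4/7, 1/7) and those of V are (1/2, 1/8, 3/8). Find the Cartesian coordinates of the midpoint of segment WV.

(149/112, -303/56)

Barycentric coordinates of the midpoint are the average: (11/28, 39/112, 29/112).
Converting: (11/28)·X + (39/112)·Y + (29/112)·Z = (149/112, -303/56).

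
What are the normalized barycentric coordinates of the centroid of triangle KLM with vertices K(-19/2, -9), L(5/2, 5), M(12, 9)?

The centroid is the average of the vertices, so each weight is 1/3.

(1/3, 1/3, 1/3)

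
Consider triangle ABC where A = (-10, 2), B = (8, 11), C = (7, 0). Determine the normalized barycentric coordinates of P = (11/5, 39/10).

(3/10, 3/10, 2/5)

Signed area of the reference triangle: [ABC] = ½·((-10)·(11−0) + 8·(0−2) + 7·(2−11)) = ½·(-110 − 16 − 63) = -189/2.
[PBC] = ½·((11/5)·(11−0) + 8·(0−(39/10)) + 7·(39/10−11)) = ½·(121/5 − 156/5 − 497/10) = -567/20, so the A-coordinate is (-567/20)/(-189/2) = 3/10.
[APC] = ½·((-10)·(39/10−0) + (11/5)·(0−2) + 7·(2−(39/10))) = ½·(-39 − 22/5 − 133/10) = -567/20, so the B-coordinate is 3/10.
[ABP] = ½·((-10)·(11−(39/10)) + 8·(39/10−2) + (11/5)·(2−11)) = ½·(-71 + 76/5 − 99/5) = -189/5, so the C-coordinate is 2/5.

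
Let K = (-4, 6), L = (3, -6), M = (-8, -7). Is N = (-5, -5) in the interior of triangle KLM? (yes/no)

Barycentric coordinates of N: (19/139, 31/139, 89/139).
The three coordinates are positive, positive, positive; a point is interior exactly when all three are positive.

yes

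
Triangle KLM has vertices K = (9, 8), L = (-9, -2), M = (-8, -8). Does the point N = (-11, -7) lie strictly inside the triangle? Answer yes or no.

no

Barycentric coordinates of N: (-17/118, 65/118, 35/59).
The three coordinates are negative, positive, positive; a point is interior exactly when all three are positive.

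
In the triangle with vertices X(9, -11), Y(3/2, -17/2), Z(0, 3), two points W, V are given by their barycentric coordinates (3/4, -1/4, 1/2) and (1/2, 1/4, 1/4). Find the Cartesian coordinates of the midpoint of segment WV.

(45/8, -23/4)

Barycentric coordinates of the midpoint are the average: (5/8, 0, 3/8).
Converting: (5/8)·X + 0·Y + (3/8)·Z = (45/8, -23/4).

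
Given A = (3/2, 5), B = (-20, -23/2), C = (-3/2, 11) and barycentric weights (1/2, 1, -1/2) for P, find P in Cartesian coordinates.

P = (1/2)·A + 1·B + (-1/2)·C.
x-coordinate: (1/2)·(3/2) + 1·(-20) + (-1/2)·(-3/2) = -37/2.
y-coordinate: (1/2)·5 + 1·(-23/2) + (-1/2)·11 = -29/2.

(-37/2, -29/2)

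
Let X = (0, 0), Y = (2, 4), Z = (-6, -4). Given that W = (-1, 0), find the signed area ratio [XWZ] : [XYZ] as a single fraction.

1/4

[XYZ] = ½·(0·(4−(-4)) + 2·(-4−0) + (-6)·(0−4)) = ½·(0 − 8 + 24) = 8.
[XWZ] = ½·(0·(0−(-4)) + (-1)·(-4−0) + (-6)·(0−0)) = ½·(0 + 4 + 0) = 2, so the ratio is 2/8 = 1/4.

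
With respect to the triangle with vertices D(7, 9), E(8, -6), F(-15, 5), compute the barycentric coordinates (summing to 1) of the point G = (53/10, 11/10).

(2/5, 1/2, 1/10)

Signed area of the reference triangle: [DEF] = ½·(7·(-6−5) + 8·(5−9) + (-15)·(9−(-6))) = ½·(-77 − 32 − 225) = -167.
[GEF] = ½·((53/10)·(-6−5) + 8·(5−(11/10)) + (-15)·(11/10−(-6))) = ½·(-583/10 + 156/5 − 213/2) = -334/5, so the D-coordinate is (-334/5)/(-167) = 2/5.
[DGF] = ½·(7·(11/10−5) + (53/10)·(5−9) + (-15)·(9−(11/10))) = ½·(-273/10 − 106/5 − 237/2) = -167/2, so the E-coordinate is 1/2.
[DEG] = ½·(7·(-6−(11/10)) + 8·(11/10−9) + (53/10)·(9−(-6))) = ½·(-497/10 − 316/5 + 159/2) = -167/10, so the F-coordinate is 1/10.
Check: 2/5 + 1/2 + 1/10 = 1.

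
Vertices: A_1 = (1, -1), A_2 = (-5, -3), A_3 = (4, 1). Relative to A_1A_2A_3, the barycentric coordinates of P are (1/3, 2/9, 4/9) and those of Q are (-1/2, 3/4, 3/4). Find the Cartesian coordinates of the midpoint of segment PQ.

Barycentric coordinates of the midpoint are the average: (-1/12, 35/72, 43/72).
Converting: (-1/12)·A_1 + (35/72)·A_2 + (43/72)·A_3 = (-1/8, -7/9).

(-1/8, -7/9)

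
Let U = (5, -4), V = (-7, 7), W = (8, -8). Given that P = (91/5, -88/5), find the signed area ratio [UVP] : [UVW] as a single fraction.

6/5

[UVW] = ½·(5·(7−(-8)) + (-7)·(-8−(-4)) + 8·(-4−7)) = ½·(75 + 28 − 88) = 15/2.
[UVP] = ½·(5·(7−(-88/5)) + (-7)·(-88/5−(-4)) + (91/5)·(-4−7)) = ½·(123 + 476/5 − 1001/5) = 9, so the ratio is 9/(15/2) = 6/5.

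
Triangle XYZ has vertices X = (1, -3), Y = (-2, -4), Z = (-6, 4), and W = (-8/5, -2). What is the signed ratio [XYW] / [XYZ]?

[XYZ] = ½·(1·(-4−4) + (-2)·(4−(-3)) + (-6)·(-3−(-4))) = ½·(-8 − 14 − 6) = -14.
[XYW] = ½·(1·(-4−(-2)) + (-2)·(-2−(-3)) + (-8/5)·(-3−(-4))) = ½·(-2 − 2 − 8/5) = -14/5, so the ratio is (-14/5)/(-14) = 1/5.

1/5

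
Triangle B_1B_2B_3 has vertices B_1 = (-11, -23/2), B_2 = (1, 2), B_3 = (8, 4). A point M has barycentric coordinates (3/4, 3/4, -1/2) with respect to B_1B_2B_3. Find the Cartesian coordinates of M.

M = (3/4)·B_1 + (3/4)·B_2 + (-1/2)·B_3.
x-coordinate: (3/4)·(-11) + (3/4)·1 + (-1/2)·8 = -23/2.
y-coordinate: (3/4)·(-23/2) + (3/4)·2 + (-1/2)·4 = -73/8.

(-23/2, -73/8)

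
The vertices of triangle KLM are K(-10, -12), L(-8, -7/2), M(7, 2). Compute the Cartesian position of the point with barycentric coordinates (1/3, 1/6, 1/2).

(-7/6, -43/12)

N = (1/3)·K + (1/6)·L + (1/2)·M.
x-coordinate: (1/3)·(-10) + (1/6)·(-8) + (1/2)·7 = -7/6.
y-coordinate: (1/3)·(-12) + (1/6)·(-7/2) + (1/2)·2 = -43/12.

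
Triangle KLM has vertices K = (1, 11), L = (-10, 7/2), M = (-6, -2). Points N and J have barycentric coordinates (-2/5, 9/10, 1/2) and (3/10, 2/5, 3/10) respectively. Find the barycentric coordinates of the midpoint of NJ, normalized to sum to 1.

(-1/20, 13/20, 2/5)

Since both coordinate triples sum to 1, the midpoint's barycentrics are the componentwise average.
(-2/5+3/10)/2 = -1/20; similarly 13/20 and 2/5.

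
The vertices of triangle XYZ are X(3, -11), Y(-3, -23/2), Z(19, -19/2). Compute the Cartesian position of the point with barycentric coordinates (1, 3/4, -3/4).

(-27/2, -25/2)

W = 1·X + (3/4)·Y + (-3/4)·Z.
x-coordinate: 1·3 + (3/4)·(-3) + (-3/4)·19 = -27/2.
y-coordinate: 1·(-11) + (3/4)·(-23/2) + (-3/4)·(-19/2) = -25/2.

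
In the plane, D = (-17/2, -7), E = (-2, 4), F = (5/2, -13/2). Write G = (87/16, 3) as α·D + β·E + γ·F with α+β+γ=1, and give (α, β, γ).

Signed area of the reference triangle: [DEF] = ½·((-17/2)·(4−(-13/2)) + (-2)·(-13/2−(-7)) + (5/2)·(-7−4)) = ½·(-357/4 − 1 − 55/2) = -471/8.
[GEF] = ½·((87/16)·(4−(-13/2)) + (-2)·(-13/2−3) + (5/2)·(3−4)) = ½·(1827/32 + 19 − 5/2) = 2355/64, so the D-coordinate is (2355/64)/(-471/8) = -5/8.
[DGF] = ½·((-17/2)·(3−(-13/2)) + (87/16)·(-13/2−(-7)) + (5/2)·(-7−3)) = ½·(-323/4 + 87/32 − 25) = -3297/64, so the E-coordinate is 7/8.
[DEG] = ½·((-17/2)·(4−3) + (-2)·(3−(-7)) + (87/16)·(-7−4)) = ½·(-17/2 − 20 − 957/16) = -1413/32, so the F-coordinate is 3/4.
Check: -5/8 + 7/8 + 3/4 = 1.

(-5/8, 7/8, 3/4)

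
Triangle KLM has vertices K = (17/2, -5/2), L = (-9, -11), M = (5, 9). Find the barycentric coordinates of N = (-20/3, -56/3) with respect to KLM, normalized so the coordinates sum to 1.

Signed area of the reference triangle: [KLM] = ½·((17/2)·(-11−9) + (-9)·(9−(-5/2)) + 5·(-5/2−(-11))) = ½·(-170 − 207/2 + 85/2) = -231/2.
[NLM] = ½·((-20/3)·(-11−9) + (-9)·(9−(-56/3)) + 5·(-56/3−(-11))) = ½·(400/3 − 249 − 115/3) = -77, so the K-coordinate is (-77)/(-231/2) = 2/3.
[KNM] = ½·((17/2)·(-56/3−9) + (-20/3)·(9−(-5/2)) + 5·(-5/2−(-56/3))) = ½·(-1411/6 − 230/3 + 485/6) = -231/2, so the L-coordinate is 1.
[KLN] = ½·((17/2)·(-11−(-56/3)) + (-9)·(-56/3−(-5/2)) + (-20/3)·(-5/2−(-11))) = ½·(391/6 + 291/2 − 170/3) = 77, so the M-coordinate is -2/3.

(2/3, 1, -2/3)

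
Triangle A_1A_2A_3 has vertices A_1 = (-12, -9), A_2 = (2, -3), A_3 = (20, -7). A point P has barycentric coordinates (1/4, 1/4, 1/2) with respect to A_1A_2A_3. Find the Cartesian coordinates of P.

(15/2, -13/2)

P = (1/4)·A_1 + (1/4)·A_2 + (1/2)·A_3.
x-coordinate: (1/4)·(-12) + (1/4)·2 + (1/2)·20 = 15/2.
y-coordinate: (1/4)·(-9) + (1/4)·(-3) + (1/2)·(-7) = -13/2.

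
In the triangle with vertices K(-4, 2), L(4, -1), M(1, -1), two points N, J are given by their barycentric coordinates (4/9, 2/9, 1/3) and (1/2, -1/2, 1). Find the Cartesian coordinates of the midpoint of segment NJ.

(-16/9, 5/12)

Barycentric coordinates of the midpoint are the average: (17/36, -5/36, 2/3).
Converting: (17/36)·K + (-5/36)·L + (2/3)·M = (-16/9, 5/12).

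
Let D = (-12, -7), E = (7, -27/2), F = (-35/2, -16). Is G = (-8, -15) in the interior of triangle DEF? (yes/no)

yes

Barycentric coordinates of G: (3/827, 320/827, 504/827).
The three coordinates are positive, positive, positive; a point is interior exactly when all three are positive.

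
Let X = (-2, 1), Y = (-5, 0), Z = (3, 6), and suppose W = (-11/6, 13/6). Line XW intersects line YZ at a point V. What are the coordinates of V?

Barycentric coordinates of W with respect to XYZ: (1/6, 1/2, 1/3).
On side YZ the X-coordinate is zero; dropping W's X-weight 1/6 and renormalizing the remaining 1/2 : 1/3 gives weights 3/5, 2/5 on Y, Z.
V = (3/5)·(-5, 0) + (2/5)·(3, 6) = (-9/5, 12/5).

(-9/5, 12/5)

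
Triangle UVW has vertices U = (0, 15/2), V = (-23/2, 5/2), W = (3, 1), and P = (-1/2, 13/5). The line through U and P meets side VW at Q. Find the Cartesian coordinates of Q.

Barycentric coordinates of P with respect to UVW: (1/5, 1/5, 3/5).
On side VW the U-coordinate is zero; dropping P's U-weight 1/5 and renormalizing the remaining 1/5 : 3/5 gives weights 1/4, 3/4 on V, W.
Q = (1/4)·(-23/2, 5/2) + (3/4)·(3, 1) = (-5/8, 11/8).

(-5/8, 11/8)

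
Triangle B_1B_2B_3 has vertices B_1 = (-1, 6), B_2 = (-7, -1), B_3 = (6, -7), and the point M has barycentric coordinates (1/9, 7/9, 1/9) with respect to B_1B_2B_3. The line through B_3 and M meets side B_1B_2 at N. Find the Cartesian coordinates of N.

Line B_3M meets B_1B_2 where the B_3-coordinate vanishes; zeroing M's B_3-weight and renormalizing leaves B_1, B_2-weights 1/9 : 7/9 → (1/8, 7/8).
So N = (1/8)·B_1 + (7/8)·B_2 = (-25/4, -1/8).

(-25/4, -1/8)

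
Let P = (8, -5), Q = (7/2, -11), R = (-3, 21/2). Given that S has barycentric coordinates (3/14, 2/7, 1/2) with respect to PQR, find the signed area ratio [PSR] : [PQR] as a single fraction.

The signed ratio [PSR]/[PQR] equals the barycentric coordinate of S at vertex Q, which is 2/7.

2/7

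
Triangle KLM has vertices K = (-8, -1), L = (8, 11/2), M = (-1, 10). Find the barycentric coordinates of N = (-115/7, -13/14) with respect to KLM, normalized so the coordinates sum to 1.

Signed area of the reference triangle: [KLM] = ½·((-8)·(11/2−10) + 8·(10−(-1)) + (-1)·(-1−(11/2))) = ½·(36 + 88 + 13/2) = 261/4.
[NLM] = ½·((-115/7)·(11/2−10) + 8·(10−(-13/14)) + (-1)·(-13/14−(11/2))) = ½·(1035/14 + 612/7 + 45/7) = 2349/28, so the K-coordinate is (2349/28)/(261/4) = 9/7.
[KNM] = ½·((-8)·(-13/14−10) + (-115/7)·(10−(-1)) + (-1)·(-1−(-13/14))) = ½·(612/7 − 1265/7 + 1/14) = -1305/28, so the L-coordinate is -5/7.
[KLN] = ½·((-8)·(11/2−(-13/14)) + 8·(-13/14−(-1)) + (-115/7)·(-1−(11/2))) = ½·(-360/7 + 4/7 + 1495/14) = 783/28, so the M-coordinate is 3/7.
Check: 9/7 − 5/7 + 3/7 = 1.

(9/7, -5/7, 3/7)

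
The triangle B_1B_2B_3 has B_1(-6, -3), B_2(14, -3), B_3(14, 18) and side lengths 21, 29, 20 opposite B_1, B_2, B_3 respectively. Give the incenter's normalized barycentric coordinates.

(3/10, 29/70, 2/7)

The incenter has barycentric coordinates proportional to the opposite side lengths: (21 : 29 : 20).
Normalizing by 21+29+20 = 70 gives (3/10, 29/70, 2/7).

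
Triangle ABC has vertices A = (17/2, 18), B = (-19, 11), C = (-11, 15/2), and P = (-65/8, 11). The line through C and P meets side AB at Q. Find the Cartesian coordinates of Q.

(-21/4, 29/2)

Barycentric coordinates of P with respect to ABC: (1/4, 1/4, 1/2).
On side AB the C-coordinate is zero; dropping P's C-weight 1/2 and renormalizing the remaining 1/4 : 1/4 gives weights 1/2, 1/2 on A, B.
Q = (1/2)·(17/2, 18) + (1/2)·(-19, 11) = (-21/4, 29/2).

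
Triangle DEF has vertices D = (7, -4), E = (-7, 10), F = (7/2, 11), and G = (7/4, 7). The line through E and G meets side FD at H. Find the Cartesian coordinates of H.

(14/3, 6)

Barycentric coordinates of G with respect to DEF: (1/4, 1/4, 1/2).
On side FD the E-coordinate is zero; dropping G's E-weight 1/4 and renormalizing the remaining 1/2 : 1/4 gives weights 2/3, 1/3 on F, D.
H = (2/3)·(7/2, 11) + (1/3)·(7, -4) = (14/3, 6).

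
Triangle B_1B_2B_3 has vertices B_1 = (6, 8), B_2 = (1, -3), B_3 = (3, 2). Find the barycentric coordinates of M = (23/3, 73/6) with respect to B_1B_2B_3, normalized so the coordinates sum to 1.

(1, -5/6, 5/6)

Signed area of the reference triangle: [B_1B_2B_3] = ½·(6·(-3−2) + 1·(2−8) + 3·(8−(-3))) = ½·(-30 − 6 + 33) = -3/2.
[MB_2B_3] = ½·((23/3)·(-3−2) + 1·(2−(73/6)) + 3·(73/6−(-3))) = ½·(-115/3 − 61/6 + 91/2) = -3/2, so the B_1-coordinate is (-3/2)/(-3/2) = 1.
[B_1MB_3] = ½·(6·(73/6−2) + (23/3)·(2−8) + 3·(8−(73/6))) = ½·(61 − 46 − 25/2) = 5/4, so the B_2-coordinate is -5/6.
[B_1B_2M] = ½·(6·(-3−(73/6)) + 1·(73/6−8) + (23/3)·(8−(-3))) = ½·(-91 + 25/6 + 253/3) = -5/4, so the B_3-coordinate is 5/6.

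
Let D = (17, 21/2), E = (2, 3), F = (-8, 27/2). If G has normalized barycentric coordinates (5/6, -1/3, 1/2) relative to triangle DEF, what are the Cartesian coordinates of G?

G = (5/6)·D + (-1/3)·E + (1/2)·F.
x-coordinate: (5/6)·17 + (-1/3)·2 + (1/2)·(-8) = 19/2.
y-coordinate: (5/6)·(21/2) + (-1/3)·3 + (1/2)·(27/2) = 29/2.

(19/2, 29/2)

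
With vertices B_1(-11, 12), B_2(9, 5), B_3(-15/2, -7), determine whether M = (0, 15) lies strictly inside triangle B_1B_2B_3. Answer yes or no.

no

Barycentric coordinates of M: (182/237, 439/711, -274/711).
The three coordinates are positive, positive, negative; a point is interior exactly when all three are positive.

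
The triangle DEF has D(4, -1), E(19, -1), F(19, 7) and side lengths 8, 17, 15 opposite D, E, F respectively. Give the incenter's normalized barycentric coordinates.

The incenter has barycentric coordinates proportional to the opposite side lengths: (8 : 17 : 15).
Normalizing by 8+17+15 = 40 gives (1/5, 17/40, 3/8).

(1/5, 17/40, 3/8)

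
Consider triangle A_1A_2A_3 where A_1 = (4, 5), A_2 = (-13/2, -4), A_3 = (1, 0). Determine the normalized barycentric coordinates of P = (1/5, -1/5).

Signed area of the reference triangle: [A_1A_2A_3] = ½·(4·(-4−0) + (-13/2)·(0−5) + 1·(5−(-4))) = ½·(-16 + 65/2 + 9) = 51/4.
[PA_2A_3] = ½·((1/5)·(-4−0) + (-13/2)·(0−(-1/5)) + 1·(-1/5−(-4))) = ½·(-4/5 − 13/10 + 19/5) = 17/20, so the A_1-coordinate is (17/20)/(51/4) = 1/15.
[A_1PA_3] = ½·(4·(-1/5−0) + (1/5)·(0−5) + 1·(5−(-1/5))) = ½·(-4/5 − 1 + 26/5) = 17/10, so the A_2-coordinate is 2/15.
[A_1A_2P] = ½·(4·(-4−(-1/5)) + (-13/2)·(-1/5−5) + (1/5)·(5−(-4))) = ½·(-76/5 + 169/5 + 9/5) = 51/5, so the A_3-coordinate is 4/5.
Check: 1/15 + 2/15 + 4/5 = 1.

(1/15, 2/15, 4/5)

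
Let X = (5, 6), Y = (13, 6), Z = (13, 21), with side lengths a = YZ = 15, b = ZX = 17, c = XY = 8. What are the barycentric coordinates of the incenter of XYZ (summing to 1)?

(3/8, 17/40, 1/5)

The incenter has barycentric coordinates proportional to the opposite side lengths: (15 : 17 : 8).
Normalizing by 15+17+8 = 40 gives (3/8, 17/40, 1/5).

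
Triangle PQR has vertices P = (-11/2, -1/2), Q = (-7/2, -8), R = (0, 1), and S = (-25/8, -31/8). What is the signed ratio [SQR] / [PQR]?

[PQR] = ½·((-11/2)·(-8−1) + (-7/2)·(1−(-1/2)) + 0·(-1/2−(-8))) = ½·(99/2 − 21/4 + 0) = 177/8.
[SQR] = ½·((-25/8)·(-8−1) + (-7/2)·(1−(-31/8)) + 0·(-31/8−(-8))) = ½·(225/8 − 273/16 + 0) = 177/32, so the ratio is (177/32)/(177/8) = 1/4.

1/4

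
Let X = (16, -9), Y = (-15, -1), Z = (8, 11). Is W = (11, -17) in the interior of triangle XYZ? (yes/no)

no

Barycentric coordinates of W: (170/139, 41/139, -72/139).
The three coordinates are positive, positive, negative; a point is interior exactly when all three are positive.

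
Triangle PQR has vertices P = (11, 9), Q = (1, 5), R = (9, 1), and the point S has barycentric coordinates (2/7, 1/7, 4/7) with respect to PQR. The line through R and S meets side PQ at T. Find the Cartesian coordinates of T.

(23/3, 23/3)

Line RS meets PQ where the R-coordinate vanishes; zeroing S's R-weight and renormalizing leaves P, Q-weights 2/7 : 1/7 → (2/3, 1/3).
So T = (2/3)·P + (1/3)·Q = (23/3, 23/3).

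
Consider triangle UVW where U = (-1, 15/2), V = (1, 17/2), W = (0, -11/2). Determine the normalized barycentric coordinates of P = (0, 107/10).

(3/5, 3/5, -1/5)

Signed area of the reference triangle: [UVW] = ½·((-1)·(17/2−(-11/2)) + 1·(-11/2−(15/2)) + 0·(15/2−(17/2))) = ½·(-14 − 13 + 0) = -27/2.
[PVW] = ½·(0·(17/2−(-11/2)) + 1·(-11/2−(107/10)) + 0·(107/10−(17/2))) = ½·(0 − 81/5 + 0) = -81/10, so the U-coordinate is (-81/10)/(-27/2) = 3/5.
[UPW] = ½·((-1)·(107/10−(-11/2)) + 0·(-11/2−(15/2)) + 0·(15/2−(107/10))) = ½·(-81/5 + 0 + 0) = -81/10, so the V-coordinate is 3/5.
[UVP] = ½·((-1)·(17/2−(107/10)) + 1·(107/10−(15/2)) + 0·(15/2−(17/2))) = ½·(11/5 + 16/5 + 0) = 27/10, so the W-coordinate is -1/5.
Check: 3/5 + 3/5 − 1/5 = 1.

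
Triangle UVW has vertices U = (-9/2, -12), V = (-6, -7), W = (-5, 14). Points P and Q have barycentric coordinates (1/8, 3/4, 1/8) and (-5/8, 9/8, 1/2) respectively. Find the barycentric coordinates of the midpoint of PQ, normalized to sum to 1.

Since both coordinate triples sum to 1, the midpoint's barycentrics are the componentwise average.
(1/8+-5/8)/2 = -1/4; similarly 15/16 and 5/16.

(-1/4, 15/16, 5/16)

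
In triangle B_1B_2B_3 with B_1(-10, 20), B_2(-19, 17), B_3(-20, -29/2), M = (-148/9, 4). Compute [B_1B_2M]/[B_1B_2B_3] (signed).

4/9

[B_1B_2B_3] = ½·((-10)·(17−(-29/2)) + (-19)·(-29/2−20) + (-20)·(20−17)) = ½·(-315 + 1311/2 − 60) = 561/4.
[B_1B_2M] = ½·((-10)·(17−4) + (-19)·(4−20) + (-148/9)·(20−17)) = ½·(-130 + 304 − 148/3) = 187/3, so the ratio is (187/3)/(561/4) = 4/9.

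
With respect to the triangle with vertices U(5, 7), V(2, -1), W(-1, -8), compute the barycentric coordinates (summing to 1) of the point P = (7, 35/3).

(1, 2/3, -2/3)

Signed area of the reference triangle: [UVW] = ½·(5·(-1−(-8)) + 2·(-8−7) + (-1)·(7−(-1))) = ½·(35 − 30 − 8) = -3/2.
[PVW] = ½·(7·(-1−(-8)) + 2·(-8−(35/3)) + (-1)·(35/3−(-1))) = ½·(49 − 118/3 − 38/3) = -3/2, so the U-coordinate is (-3/2)/(-3/2) = 1.
[UPW] = ½·(5·(35/3−(-8)) + 7·(-8−7) + (-1)·(7−(35/3))) = ½·(295/3 − 105 + 14/3) = -1, so the V-coordinate is 2/3.
[UVP] = ½·(5·(-1−(35/3)) + 2·(35/3−7) + 7·(7−(-1))) = ½·(-190/3 + 28/3 + 56) = 1, so the W-coordinate is -2/3.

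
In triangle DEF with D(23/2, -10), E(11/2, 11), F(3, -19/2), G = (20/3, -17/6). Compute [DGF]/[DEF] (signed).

1/3

[DEF] = ½·((23/2)·(11−(-19/2)) + (11/2)·(-19/2−(-10)) + 3·(-10−11)) = ½·(943/4 + 11/4 − 63) = 351/4.
[DGF] = ½·((23/2)·(-17/6−(-19/2)) + (20/3)·(-19/2−(-10)) + 3·(-10−(-17/6))) = ½·(230/3 + 10/3 − 43/2) = 117/4, so the ratio is (117/4)/(351/4) = 1/3.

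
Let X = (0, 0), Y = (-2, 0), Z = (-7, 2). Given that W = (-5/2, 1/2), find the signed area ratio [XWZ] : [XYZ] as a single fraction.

3/8

[XYZ] = ½·(0·(0−2) + (-2)·(2−0) + (-7)·(0−0)) = ½·(0 − 4 + 0) = -2.
[XWZ] = ½·(0·(1/2−2) + (-5/2)·(2−0) + (-7)·(0−(1/2))) = ½·(0 − 5 + 7/2) = -3/4, so the ratio is (-3/4)/(-2) = 3/8.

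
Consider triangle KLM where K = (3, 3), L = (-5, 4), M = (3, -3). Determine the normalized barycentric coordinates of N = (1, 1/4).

Signed area of the reference triangle: [KLM] = ½·(3·(4−(-3)) + (-5)·(-3−3) + 3·(3−4)) = ½·(21 + 30 − 3) = 24.
[NLM] = ½·(1·(4−(-3)) + (-5)·(-3−(1/4)) + 3·(1/4−4)) = ½·(7 + 65/4 − 45/4) = 6, so the K-coordinate is 6/24 = 1/4.
[KNM] = ½·(3·(1/4−(-3)) + 1·(-3−3) + 3·(3−(1/4))) = ½·(39/4 − 6 + 33/4) = 6, so the L-coordinate is 1/4.
[KLN] = ½·(3·(4−(1/4)) + (-5)·(1/4−3) + 1·(3−4)) = ½·(45/4 + 55/4 − 1) = 12, so the M-coordinate is 1/2.

(1/4, 1/4, 1/2)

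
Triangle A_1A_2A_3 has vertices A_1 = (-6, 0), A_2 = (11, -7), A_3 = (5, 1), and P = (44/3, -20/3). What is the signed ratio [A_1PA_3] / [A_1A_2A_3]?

[A_1A_2A_3] = ½·((-6)·(-7−1) + 11·(1−0) + 5·(0−(-7))) = ½·(48 + 11 + 35) = 47.
[A_1PA_3] = ½·((-6)·(-20/3−1) + (44/3)·(1−0) + 5·(0−(-20/3))) = ½·(46 + 44/3 + 100/3) = 47, so the ratio is 47/47 = 1.

1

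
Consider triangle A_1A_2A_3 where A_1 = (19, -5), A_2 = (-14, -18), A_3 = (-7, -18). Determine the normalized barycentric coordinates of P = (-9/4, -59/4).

Signed area of the reference triangle: [A_1A_2A_3] = ½·(19·(-18−(-18)) + (-14)·(-18−(-5)) + (-7)·(-5−(-18))) = ½·(0 + 182 − 91) = 91/2.
[PA_2A_3] = ½·((-9/4)·(-18−(-18)) + (-14)·(-18−(-59/4)) + (-7)·(-59/4−(-18))) = ½·(0 + 91/2 − 91/4) = 91/8, so the A_1-coordinate is (91/8)/(91/2) = 1/4.
[A_1PA_3] = ½·(19·(-59/4−(-18)) + (-9/4)·(-18−(-5)) + (-7)·(-5−(-59/4))) = ½·(247/4 + 117/4 − 273/4) = 91/8, so the A_2-coordinate is 1/4.
[A_1A_2P] = ½·(19·(-18−(-59/4)) + (-14)·(-59/4−(-5)) + (-9/4)·(-5−(-18))) = ½·(-247/4 + 273/2 − 117/4) = 91/4, so the A_3-coordinate is 1/2.

(1/4, 1/4, 1/2)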